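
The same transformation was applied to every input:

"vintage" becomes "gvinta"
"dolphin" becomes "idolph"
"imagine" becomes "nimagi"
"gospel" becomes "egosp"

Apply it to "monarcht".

The transformation: delete the last character, then move the last character to the front.
Starting from "monarcht": after the first operation, "monarch"; after the second, "hmonarc".

hmonarc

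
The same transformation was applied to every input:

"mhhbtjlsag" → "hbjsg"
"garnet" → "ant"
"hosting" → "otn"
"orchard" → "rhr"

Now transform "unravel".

nae

Looking at the pairs, the operation is to keep every other character starting from the second (positions 2nd, 4th, 6th, ...).
Doing the same to "unravel": "nae".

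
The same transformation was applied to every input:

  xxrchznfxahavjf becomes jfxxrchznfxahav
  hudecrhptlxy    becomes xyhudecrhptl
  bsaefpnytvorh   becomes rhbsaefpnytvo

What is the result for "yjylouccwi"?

The pattern: move the last 2 characters to the front (rotate right by 2).
Doing the same to "yjylouccwi": "wiyjyloucc".

wiyjyloucc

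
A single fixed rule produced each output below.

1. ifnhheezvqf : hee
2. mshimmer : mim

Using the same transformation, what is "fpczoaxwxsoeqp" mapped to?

The rule is to take characters alternately from the front and the back (1st, last, 2nd, 2nd-last, ...), then keep only the last 3 characters.
Working it through for "fpczoaxwxsoeqp": intermediate "fppqcezoosaxxw", final "xxw".

xxw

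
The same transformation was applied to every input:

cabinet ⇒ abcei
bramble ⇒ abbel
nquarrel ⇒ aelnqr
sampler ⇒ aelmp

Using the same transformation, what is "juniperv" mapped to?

eijnpr

What's happening: sort the characters into alphabetical order, then delete the last 2 characters.
Working it through for "juniperv": intermediate "eijnpruv", final "eijnpr".
(Check on "sampler": → "aelmprs" → "aelmp" ✓)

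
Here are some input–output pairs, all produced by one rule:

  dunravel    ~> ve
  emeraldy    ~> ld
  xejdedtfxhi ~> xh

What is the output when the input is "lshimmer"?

What's happening: delete the last character, then keep only the last 2 characters.
For "lshimmer", step one produces "lshimme"; step two turns that into "me".

me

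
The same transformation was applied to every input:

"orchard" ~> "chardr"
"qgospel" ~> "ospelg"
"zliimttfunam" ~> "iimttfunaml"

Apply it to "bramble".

ambler

The pattern: delete the first character, then move the first character to the end.
On "bramble": the first step gives "ramble", and the second then gives "ambler".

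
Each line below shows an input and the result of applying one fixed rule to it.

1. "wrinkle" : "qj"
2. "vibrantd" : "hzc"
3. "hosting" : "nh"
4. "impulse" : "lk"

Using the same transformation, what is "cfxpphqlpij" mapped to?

eoki

The rule is to keep one character in every 3, starting at position 2 (positions 2nd, 5th, 8th, ...), then shift every letter 1 place backward in the alphabet (wrapping around).
On "cfxpphqlpij": the first step gives "fplj", and the second then gives "eoki".
(Check on "vibrantd": → "iad" → "hzc" ✓)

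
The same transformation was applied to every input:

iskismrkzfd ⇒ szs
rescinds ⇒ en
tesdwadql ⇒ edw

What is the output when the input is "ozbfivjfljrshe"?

In each case the input is transformed by: take characters alternately from the front and the back (1st, last, 2nd, 2nd-last, ...), then keep one character in every 3, starting at position 3 (positions 3rd, 6th, 9th, ...).
Starting from "ozbfivjfljrshe": after the first operation, "oezhbsfrijvljf"; after the second, "zsil".

zsil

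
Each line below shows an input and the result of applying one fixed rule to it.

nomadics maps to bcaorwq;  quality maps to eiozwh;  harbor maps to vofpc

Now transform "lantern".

In each case the input is transformed by: shift every letter 12 places backward in the alphabet (wrapping around), then delete the last character.
Applying that to "lantern" gives "zobhsf".

zobhsf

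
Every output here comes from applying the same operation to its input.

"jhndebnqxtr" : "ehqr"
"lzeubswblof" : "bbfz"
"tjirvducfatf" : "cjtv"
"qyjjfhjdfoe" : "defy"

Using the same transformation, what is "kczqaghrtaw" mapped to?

acrw

Each output is the input with this applied: keep one character in every 3, starting at position 2 (positions 2nd, 5th, 8th, ...), then sort the characters into alphabetical order.
Starting from "kczqaghrtaw": after the first operation, "carw"; after the second, "acrw".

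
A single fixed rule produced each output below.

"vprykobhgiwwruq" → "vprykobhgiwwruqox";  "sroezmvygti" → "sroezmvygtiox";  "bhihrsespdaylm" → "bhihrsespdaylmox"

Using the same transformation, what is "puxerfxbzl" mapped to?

What's happening: append "ox".
"puxerfxbzl" → "puxerfxbzlox".

puxerfxbzlox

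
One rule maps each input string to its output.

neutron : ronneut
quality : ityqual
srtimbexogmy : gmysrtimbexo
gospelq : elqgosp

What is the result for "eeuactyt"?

tyteeuac

In each case the input is transformed by: move the last 3 characters to the front (rotate right by 3).
So "eeuactyt" becomes "tyteeuac".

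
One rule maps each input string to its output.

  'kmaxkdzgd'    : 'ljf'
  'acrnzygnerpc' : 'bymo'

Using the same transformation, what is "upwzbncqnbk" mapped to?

Each output is the input with this applied: shift every letter 1 place backward in the alphabet (wrapping around), then keep one character in every 3, starting at position 2 (positions 2nd, 5th, 8th, ...).
"upwzbncqnbk" → "tovyambpmaj" → "oapj".

oapj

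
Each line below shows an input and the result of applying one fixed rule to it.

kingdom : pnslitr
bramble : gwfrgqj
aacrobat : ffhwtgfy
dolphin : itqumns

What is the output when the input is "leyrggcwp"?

qjdwllhbu

The pattern: shift every letter 5 places forward in the alphabet (wrapping around).
So "leyrggcwp" becomes "qjdwllhbu".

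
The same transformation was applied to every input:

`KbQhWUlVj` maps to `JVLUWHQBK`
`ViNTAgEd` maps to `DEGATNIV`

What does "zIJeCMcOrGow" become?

What's happening: reverse the string, then convert every letter to uppercase.
On "zIJeCMcOrGow": the first step gives "woGrOcMCeJIz", and the second then gives "WOGROCMCEJIZ".

WOGROCMCEJIZ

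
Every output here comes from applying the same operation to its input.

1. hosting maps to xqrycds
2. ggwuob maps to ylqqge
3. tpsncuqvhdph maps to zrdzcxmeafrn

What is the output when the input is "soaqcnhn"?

The rule is to move the last 2 characters to the front (rotate right by 2), then shift every letter 10 places forward in the alphabet (wrapping around).
"soaqcnhn" → "rxcykamx".

rxcykamx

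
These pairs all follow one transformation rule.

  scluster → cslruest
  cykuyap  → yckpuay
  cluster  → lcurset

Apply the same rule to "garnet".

agrtne

Each output is the input with this applied: move the first character to the end, then take characters alternately from the front and the back (1st, last, 2nd, 2nd-last, ...).
On "garnet" that produces "agrtne".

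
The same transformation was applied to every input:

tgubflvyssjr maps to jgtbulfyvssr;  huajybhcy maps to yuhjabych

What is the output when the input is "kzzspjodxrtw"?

tzkszjpdorxw

What's happening: swap each adjacent pair of characters (1↔2, 3↔4, ...), then move the last character to the front.
Starting from "kzzspjodxrtw": after the first operation, "zkszjpdorxwt"; after the second, "tzkszjpdorxw".
(Check on "huajybhcy": → "uhjabychy" → "yuhjabych" ✓)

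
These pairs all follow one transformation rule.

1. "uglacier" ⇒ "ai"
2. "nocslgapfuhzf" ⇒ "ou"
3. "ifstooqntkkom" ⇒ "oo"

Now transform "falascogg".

The pattern: keep every other character starting from the second (positions 2nd, 4th, 6th, ...), then keep only the vowels.
Applying both steps to "falascogg": "aacg", then "aa".

aa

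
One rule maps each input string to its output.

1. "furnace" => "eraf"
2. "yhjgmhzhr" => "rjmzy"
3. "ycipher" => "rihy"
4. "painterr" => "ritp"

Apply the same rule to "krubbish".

What's happening: keep every other character starting from the first (positions 1st, 3rd, 5th, ...), then swap the first and last characters.
"krubbish" → "kubs" → "subk".
(Check on "yhjgmhzhr": → "yjmzr" → "rjmzy" ✓)

subk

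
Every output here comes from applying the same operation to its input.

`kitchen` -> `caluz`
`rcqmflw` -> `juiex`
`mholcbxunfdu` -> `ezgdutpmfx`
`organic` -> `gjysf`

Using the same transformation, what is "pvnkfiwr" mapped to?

hnfcxa

The transformation: shift every letter 8 places backward in the alphabet (wrapping around), then delete the last 2 characters.
On "pvnkfiwr" that produces "hnfcxa".
(Check on "rcqmflw": → "juiexdo" → "juiex" ✓)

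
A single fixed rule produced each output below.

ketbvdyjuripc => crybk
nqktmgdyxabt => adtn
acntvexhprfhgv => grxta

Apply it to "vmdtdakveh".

Rule — keep one character in every 3, starting at position 1 (positions 1st, 4th, 7th, ...), then reverse the string.
On "vmdtdakveh": the first step gives "vtkh", and the second then gives "hktv".

hktv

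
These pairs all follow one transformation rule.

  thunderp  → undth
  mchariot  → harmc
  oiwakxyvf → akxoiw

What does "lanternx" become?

ntela

Rule — delete the last 3 characters, then move the last 3 characters to the front (rotate right by 3).
Working it through for "lanternx": intermediate "lante", final "ntela".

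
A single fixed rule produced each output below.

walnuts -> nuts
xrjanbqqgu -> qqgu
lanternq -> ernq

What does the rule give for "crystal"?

stal

The transformation: keep only the last 4 characters.
On "crystal" that produces "stal".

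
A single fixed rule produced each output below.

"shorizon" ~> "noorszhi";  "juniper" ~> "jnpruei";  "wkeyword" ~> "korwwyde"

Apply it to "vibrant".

The transformation: sort the characters into alphabetical order, then move the first 2 characters to the end (rotate left by 2).
So "vibrant" becomes "inrtvab".
(Check on "shorizon": → "hinoorsz" → "noorszhi" ✓)

inrtvab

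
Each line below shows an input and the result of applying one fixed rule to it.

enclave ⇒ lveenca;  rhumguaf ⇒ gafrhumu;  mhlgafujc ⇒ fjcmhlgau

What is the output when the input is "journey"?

reyjoun

Rule — move the last 3 characters to the front (rotate right by 3), then swap the first and last characters.
Starting from "journey": after the first operation, "neyjour"; after the second, "reyjoun".
(Check on "rhumguaf": → "uafrhumg" → "gafrhumu" ✓)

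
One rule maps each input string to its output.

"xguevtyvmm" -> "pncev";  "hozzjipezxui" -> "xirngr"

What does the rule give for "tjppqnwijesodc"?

Each output is the input with this applied: shift every letter 9 places forward in the alphabet (wrapping around), then keep every other character starting from the second (positions 2nd, 4th, 6th, ...).
"tjppqnwijesodc" → "csyyzwfrsnbxml" → "sywrnxl".

sywrnxl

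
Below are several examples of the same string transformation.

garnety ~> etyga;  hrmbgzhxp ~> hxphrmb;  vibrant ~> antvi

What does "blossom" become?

Looking at the pairs, the operation is to move the last 3 characters to the front (rotate right by 3), then delete the last 2 characters.
Working it through for "blossom": intermediate "somblos", final "sombl".
(Check on "hrmbgzhxp": → "hxphrmbgz" → "hxphrmb" ✓)

sombl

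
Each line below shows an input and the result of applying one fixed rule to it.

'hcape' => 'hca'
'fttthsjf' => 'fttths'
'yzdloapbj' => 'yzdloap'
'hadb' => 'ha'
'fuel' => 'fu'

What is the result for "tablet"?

The transformation: delete the last 2 characters.
"tablet" → "tabl".

tabl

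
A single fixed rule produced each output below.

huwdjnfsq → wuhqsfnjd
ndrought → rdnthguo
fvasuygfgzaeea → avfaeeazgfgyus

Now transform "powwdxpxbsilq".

wopqlisbxpxdw

The rule is to reverse the string, then move the last 3 characters to the front (rotate right by 3).
Doing the same to "powwdxpxbsilq": "wopqlisbxpxdw".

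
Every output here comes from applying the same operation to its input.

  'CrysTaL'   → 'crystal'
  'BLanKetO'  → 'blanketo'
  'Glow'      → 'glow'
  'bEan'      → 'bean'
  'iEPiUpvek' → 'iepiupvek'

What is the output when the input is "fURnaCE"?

The transformation: convert every letter to lowercase.
For "fURnaCE" the result is "furnace".

furnace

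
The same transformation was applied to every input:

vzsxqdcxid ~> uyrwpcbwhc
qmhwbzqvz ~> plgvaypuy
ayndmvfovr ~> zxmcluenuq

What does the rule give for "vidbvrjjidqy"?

uhcauqiihcpx

The pattern: shift every letter 1 place backward in the alphabet (wrapping around).
Doing the same to "vidbvrjjidqy": "uhcauqiihcpx".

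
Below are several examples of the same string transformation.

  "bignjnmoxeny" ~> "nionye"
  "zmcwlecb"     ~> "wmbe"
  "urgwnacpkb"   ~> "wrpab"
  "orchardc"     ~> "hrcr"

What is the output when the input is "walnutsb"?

nabt

What's happening: keep every other character starting from the second (positions 2nd, 4th, 6th, ...), then swap each adjacent pair of characters (1↔2, 3↔4, ...).
Starting from "walnutsb": after the first operation, "antb"; after the second, "nabt".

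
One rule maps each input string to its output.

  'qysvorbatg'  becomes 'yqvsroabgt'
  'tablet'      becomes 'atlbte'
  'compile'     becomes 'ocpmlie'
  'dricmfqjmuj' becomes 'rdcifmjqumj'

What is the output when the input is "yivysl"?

iyyvls

Looking at the pairs, the operation is to swap each adjacent pair of characters (1↔2, 3↔4, ...).
So "yivysl" becomes "iyyvls".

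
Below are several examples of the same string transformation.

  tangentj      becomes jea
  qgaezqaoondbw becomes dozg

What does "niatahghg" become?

The transformation: keep one character in every 3, starting at position 2 (positions 2nd, 5th, 8th, ...), then reverse the string.
For "niatahghg", step one produces "iah"; step two turns that into "hai".

hai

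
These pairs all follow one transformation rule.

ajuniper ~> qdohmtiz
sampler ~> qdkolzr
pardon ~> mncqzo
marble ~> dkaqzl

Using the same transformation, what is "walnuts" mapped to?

The pattern: shift every letter 1 place backward in the alphabet (wrapping around), then reverse the string.
On "walnuts": the first step gives "vzkmtsr", and the second then gives "rstmkzv".

rstmkzv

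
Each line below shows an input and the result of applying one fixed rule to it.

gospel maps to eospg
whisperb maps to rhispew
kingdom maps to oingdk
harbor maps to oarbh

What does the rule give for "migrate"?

Each output is the input with this applied: delete the last character, then swap the first and last characters.
Starting from "migrate": after the first operation, "migrat"; after the second, "tigram".
(Check on "whisperb": → "whisper" → "rhispew" ✓)

tigram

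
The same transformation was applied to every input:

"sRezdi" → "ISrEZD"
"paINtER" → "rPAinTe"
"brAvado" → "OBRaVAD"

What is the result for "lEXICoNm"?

What's happening: move the last character to the front, then flip the case of every letter.
For "lEXICoNm", step one produces "mlEXICoN"; step two turns that into "MLexicOn".

MLexicOn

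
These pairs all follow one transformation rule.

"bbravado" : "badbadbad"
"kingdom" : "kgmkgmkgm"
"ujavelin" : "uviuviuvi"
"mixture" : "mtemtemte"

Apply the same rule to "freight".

What's happening: keep one character in every 3, starting at position 1 (positions 1st, 4th, 7th, ...), then write the whole string 3 times in a row.
"freight" → "fitfitfit".

fitfitfit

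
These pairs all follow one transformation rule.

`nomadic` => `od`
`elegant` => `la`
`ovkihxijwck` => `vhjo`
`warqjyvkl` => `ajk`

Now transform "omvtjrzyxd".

mjy

Each output is the input with this applied: swap the first and last characters, then keep one character in every 3, starting at position 2 (positions 2nd, 5th, 8th, ...).
Working it through for "omvtjrzyxd": intermediate "dmvtjrzyxo", final "mjy".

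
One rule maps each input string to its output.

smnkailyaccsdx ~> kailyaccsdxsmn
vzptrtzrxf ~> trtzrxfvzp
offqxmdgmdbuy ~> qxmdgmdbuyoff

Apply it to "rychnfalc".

hnfalcryc

The rule is to move the first 3 characters to the end (rotate left by 3).
Applying that to "rychnfalc" gives "hnfalcryc".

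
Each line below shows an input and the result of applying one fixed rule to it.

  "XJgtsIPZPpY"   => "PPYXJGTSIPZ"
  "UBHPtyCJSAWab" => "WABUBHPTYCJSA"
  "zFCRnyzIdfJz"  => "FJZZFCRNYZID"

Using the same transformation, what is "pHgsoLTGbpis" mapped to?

PISPHGSOLTGB

The pattern: move the last 3 characters to the front (rotate right by 3), then convert every letter to uppercase.
Working it through for "pHgsoLTGbpis": intermediate "pispHgsoLTGb", final "PISPHGSOLTGB".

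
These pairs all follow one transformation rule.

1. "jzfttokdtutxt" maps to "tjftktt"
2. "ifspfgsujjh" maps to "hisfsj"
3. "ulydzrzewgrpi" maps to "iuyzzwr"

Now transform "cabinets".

tcbn

Rule — keep every other character starting from the first (positions 1st, 3rd, 5th, ...), then move the last character to the front.
Applying both steps to "cabinets": "cbnt", then "tcbn".
(Check on "jzfttokdtutxt": → "jftkttt" → "tjftktt" ✓)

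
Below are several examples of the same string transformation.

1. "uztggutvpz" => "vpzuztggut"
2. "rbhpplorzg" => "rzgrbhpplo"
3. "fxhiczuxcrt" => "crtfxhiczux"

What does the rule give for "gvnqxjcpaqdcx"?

dcxgvnqxjcpaq

What's happening: move the last 3 characters to the front (rotate right by 3).
Doing the same to "gvnqxjcpaqdcx": "dcxgvnqxjcpaq".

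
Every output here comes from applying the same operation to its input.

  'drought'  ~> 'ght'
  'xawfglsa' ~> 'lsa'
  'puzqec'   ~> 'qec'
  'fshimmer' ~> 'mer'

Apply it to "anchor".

What's happening: keep only the last 3 characters.
Applying that to "anchor" gives "hor".

hor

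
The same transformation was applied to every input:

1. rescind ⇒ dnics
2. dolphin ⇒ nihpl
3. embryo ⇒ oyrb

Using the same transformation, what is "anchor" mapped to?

Each output is the input with this applied: reverse the string, then delete the last 2 characters.
Doing the same to "anchor": "rohc".

rohc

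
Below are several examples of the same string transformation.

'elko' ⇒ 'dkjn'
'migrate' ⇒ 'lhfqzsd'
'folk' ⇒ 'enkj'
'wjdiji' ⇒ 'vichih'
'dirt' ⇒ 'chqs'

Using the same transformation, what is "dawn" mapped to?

czvm

The transformation: shift every letter 1 place backward in the alphabet (wrapping around).
So "dawn" becomes "czvm".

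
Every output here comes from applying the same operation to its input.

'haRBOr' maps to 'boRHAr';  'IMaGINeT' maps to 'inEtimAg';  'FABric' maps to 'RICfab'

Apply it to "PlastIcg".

TiCGpLAS

Each output is the input with this applied: flip the case of every letter, then swap the front and back halves of the string.
For "PlastIcg", step one produces "pLASTiCG"; step two turns that into "TiCGpLAS".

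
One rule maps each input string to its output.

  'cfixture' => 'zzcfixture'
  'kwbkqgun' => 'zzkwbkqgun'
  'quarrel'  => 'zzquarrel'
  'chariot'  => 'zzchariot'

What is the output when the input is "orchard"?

In each case the input is transformed by: prepend "zz".
So "orchard" becomes "zzorchard".

zzorchard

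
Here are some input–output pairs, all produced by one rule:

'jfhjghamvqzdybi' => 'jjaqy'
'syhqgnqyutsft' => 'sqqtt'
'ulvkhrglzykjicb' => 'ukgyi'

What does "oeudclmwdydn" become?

Each output is the input with this applied: keep one character in every 3, starting at position 1 (positions 1st, 4th, 7th, ...).
"oeudclmwdydn" → "odmy".

odmy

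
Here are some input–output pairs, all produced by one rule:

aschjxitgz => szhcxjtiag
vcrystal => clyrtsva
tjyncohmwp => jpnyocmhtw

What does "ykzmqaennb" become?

The transformation: swap the first and last characters, then swap each adjacent pair of characters (1↔2, 3↔4, ...).
For "ykzmqaennb", step one produces "bkzmqaenny"; step two turns that into "kbmzaqneyn".

kbmzaqneyn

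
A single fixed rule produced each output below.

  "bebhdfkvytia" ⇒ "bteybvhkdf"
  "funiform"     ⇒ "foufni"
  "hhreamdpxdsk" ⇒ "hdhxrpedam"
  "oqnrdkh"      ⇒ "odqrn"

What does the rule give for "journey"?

Each output is the input with this applied: delete the last 2 characters, then take characters alternately from the front and the back (1st, last, 2nd, 2nd-last, ...).
Starting from "journey": after the first operation, "journ"; after the second, "jnoru".

jnoru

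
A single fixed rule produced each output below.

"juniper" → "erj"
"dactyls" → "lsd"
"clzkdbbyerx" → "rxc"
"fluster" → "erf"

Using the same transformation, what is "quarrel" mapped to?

Looking at the pairs, the operation is to move the last 2 characters to the front (rotate right by 2), then keep only the first 3 characters.
On "quarrel" that produces "elq".

elq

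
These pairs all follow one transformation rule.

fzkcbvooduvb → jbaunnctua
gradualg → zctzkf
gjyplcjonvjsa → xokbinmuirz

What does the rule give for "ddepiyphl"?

dohxogk

The rule is to shift every letter 1 place backward in the alphabet (wrapping around), then delete the first 2 characters.
Doing the same to "ddepiyphl": "dohxogk".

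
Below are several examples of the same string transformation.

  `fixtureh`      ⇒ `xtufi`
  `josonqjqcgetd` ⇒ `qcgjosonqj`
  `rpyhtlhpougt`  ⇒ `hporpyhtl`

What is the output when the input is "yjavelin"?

Each output is the input with this applied: delete the last 3 characters, then move the last 3 characters to the front (rotate right by 3).
So "yjavelin" becomes "aveyj".

aveyj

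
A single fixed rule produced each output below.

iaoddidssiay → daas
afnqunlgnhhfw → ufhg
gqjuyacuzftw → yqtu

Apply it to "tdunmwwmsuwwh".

Looking at the pairs, the operation is to keep one character in every 3, starting at position 2 (positions 2nd, 5th, 8th, ...), then swap each adjacent pair of characters (1↔2, 3↔4, ...).
"tdunmwwmsuwwh" → "dmmw" → "mdwm".

mdwm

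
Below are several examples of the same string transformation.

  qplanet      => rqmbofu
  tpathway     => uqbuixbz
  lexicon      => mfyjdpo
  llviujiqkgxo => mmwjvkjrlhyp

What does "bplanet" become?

cqmbofu

Looking at the pairs, the operation is to shift every letter 1 place forward in the alphabet (wrapping around).
On "bplanet" that produces "cqmbofu".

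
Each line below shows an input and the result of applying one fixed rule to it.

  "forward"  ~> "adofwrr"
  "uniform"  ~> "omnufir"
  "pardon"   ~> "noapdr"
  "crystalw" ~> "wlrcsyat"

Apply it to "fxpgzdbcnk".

The pattern: swap each adjacent pair of characters (1↔2, 3↔4, ...), then move the last 2 characters to the front (rotate right by 2).
Starting from "fxpgzdbcnk": after the first operation, "xfgpdzcbkn"; after the second, "knxfgpdzcb".

knxfgpdzcb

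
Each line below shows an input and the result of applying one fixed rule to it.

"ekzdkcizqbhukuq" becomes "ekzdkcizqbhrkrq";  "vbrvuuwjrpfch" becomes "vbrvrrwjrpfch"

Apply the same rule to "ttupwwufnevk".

ttrpwwrfnevk

The transformation: replace every "u" with "r".
For "ttupwwufnevk" the result is "ttrpwwrfnevk".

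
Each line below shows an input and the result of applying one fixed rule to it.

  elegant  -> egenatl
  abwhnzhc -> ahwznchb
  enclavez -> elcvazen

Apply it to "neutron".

The rule is to swap each adjacent pair of characters (1↔2, 3↔4, ...), then move the first character to the end.
Starting from "neutron": after the first operation, "entuorn"; after the second, "ntuorne".
(Check on "abwhnzhc": → "bahwznch" → "ahwznchb" ✓)

ntuorne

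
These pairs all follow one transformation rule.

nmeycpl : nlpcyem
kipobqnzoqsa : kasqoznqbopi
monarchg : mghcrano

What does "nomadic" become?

ncidamo

The rule is to move the first character to the end, then reverse the string.
For "nomadic" the result is "ncidamo".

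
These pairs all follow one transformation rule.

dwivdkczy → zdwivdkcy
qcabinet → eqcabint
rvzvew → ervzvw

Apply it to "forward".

Looking at the pairs, the operation is to move the last character to the front, then swap the first and last characters.
"forward" → "rforwad".

rforwad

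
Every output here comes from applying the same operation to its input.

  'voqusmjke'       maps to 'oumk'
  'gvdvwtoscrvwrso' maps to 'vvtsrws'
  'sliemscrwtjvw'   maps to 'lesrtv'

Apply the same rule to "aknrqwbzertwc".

krwzrw

What's happening: keep every other character starting from the second (positions 2nd, 4th, 6th, ...).
"aknrqwbzertwc" → "krwzrw".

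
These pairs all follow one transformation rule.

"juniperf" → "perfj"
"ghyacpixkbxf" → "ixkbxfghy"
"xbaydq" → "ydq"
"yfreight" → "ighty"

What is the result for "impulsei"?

What's happening: swap the front and back halves of the string, then delete the last 3 characters.
Starting from "impulsei": after the first operation, "lseiimpu"; after the second, "lseii".

lseii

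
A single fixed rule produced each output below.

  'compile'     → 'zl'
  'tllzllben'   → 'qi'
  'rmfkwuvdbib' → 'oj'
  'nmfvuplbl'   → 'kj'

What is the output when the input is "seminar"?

pb

What's happening: shift every letter 3 places backward in the alphabet (wrapping around), then keep only the first 2 characters.
For "seminar" the result is "pb".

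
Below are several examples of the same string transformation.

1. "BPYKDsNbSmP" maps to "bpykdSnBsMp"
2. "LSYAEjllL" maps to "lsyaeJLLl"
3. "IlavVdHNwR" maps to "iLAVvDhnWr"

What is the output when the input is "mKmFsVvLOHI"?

MkMfSvVlohi

Each output is the input with this applied: flip the case of every letter.
Doing the same to "mKmFsVvLOHI": "MkMfSvVlohi".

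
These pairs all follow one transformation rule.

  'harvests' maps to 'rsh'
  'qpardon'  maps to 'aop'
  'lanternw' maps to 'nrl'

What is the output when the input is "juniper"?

neu

Looking at the pairs, the operation is to move the first 2 characters to the end (rotate left by 2), then keep one character in every 3, starting at position 1 (positions 1st, 4th, 7th, ...).
Applying both steps to "juniper": "niperju", then "neu".
(Check on "qpardon": → "ardonqp" → "aop" ✓)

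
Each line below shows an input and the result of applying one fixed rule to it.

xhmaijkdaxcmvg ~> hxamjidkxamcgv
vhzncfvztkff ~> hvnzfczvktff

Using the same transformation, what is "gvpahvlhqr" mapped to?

What's happening: swap each adjacent pair of characters (1↔2, 3↔4, ...).
On "gvpahvlhqr" that produces "vgapvhhlrq".

vgapvhhlrq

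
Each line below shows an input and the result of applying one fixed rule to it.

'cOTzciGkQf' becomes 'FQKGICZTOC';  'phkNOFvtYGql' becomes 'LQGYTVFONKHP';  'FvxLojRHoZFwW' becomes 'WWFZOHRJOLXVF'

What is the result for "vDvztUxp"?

PXUTZVDV

The pattern: reverse the string, then convert every letter to uppercase.
On "vDvztUxp": the first step gives "pxUtzvDv", and the second then gives "PXUTZVDV".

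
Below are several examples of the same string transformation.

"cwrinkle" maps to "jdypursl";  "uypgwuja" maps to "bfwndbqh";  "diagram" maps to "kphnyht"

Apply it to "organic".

The pattern: shift every letter 7 places forward in the alphabet (wrapping around).
"organic" → "vynhupj".

vynhupj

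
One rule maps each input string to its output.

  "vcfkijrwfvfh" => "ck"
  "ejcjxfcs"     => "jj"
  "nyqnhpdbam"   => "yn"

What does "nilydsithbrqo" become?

What's happening: keep every other character starting from the second (positions 2nd, 4th, 6th, ...), then keep only the first 2 characters.
For "nilydsithbrqo", step one produces "iystbq"; step two turns that into "iy".
(Check on "vcfkijrwfvfh": → "ckjwvh" → "ck" ✓)

iy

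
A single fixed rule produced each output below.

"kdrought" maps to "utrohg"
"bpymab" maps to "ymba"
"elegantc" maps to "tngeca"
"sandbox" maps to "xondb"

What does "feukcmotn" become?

utonmkc

The transformation: delete the first 2 characters, then sort the characters into reverse alphabetical order.
Doing the same to "feukcmotn": "utonmkc".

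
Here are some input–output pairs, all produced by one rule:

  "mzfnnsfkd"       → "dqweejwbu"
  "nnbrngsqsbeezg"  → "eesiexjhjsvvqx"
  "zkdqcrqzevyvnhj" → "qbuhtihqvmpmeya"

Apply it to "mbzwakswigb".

dsqnrbjnzxs

Each output is the input with this applied: shift every letter 9 places backward in the alphabet (wrapping around).
Applying that to "mbzwakswigb" gives "dsqnrbjnzxs".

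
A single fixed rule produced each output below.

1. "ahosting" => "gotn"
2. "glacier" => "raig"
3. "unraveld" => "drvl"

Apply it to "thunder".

rudt

Each output is the input with this applied: swap the first and last characters, then keep every other character starting from the first (positions 1st, 3rd, 5th, ...).
On "thunder" that produces "rudt".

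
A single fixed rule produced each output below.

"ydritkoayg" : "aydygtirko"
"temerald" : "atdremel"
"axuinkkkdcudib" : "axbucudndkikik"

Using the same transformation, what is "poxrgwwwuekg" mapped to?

exgwgwkwoupr

What's happening: sort the characters into alphabetical order, then take characters alternately from the front and the back (1st, last, 2nd, 2nd-last, ...).
Starting from "poxrgwwwuekg": after the first operation, "eggkopruwwwx"; after the second, "exgwgwkwoupr".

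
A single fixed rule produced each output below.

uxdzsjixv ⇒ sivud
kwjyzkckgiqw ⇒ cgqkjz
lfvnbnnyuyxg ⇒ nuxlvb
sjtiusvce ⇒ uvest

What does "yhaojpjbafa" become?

What's happening: keep every other character starting from the first (positions 1st, 3rd, 5th, ...), then move the last 3 characters to the front (rotate right by 3).
"yhaojpjbafa" → "yajjaa" → "jaayaj".

jaayaj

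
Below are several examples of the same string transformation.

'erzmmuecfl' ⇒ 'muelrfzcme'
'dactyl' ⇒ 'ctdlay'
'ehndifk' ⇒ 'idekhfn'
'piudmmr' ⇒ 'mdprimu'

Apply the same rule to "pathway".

whpyaat

The transformation: take characters alternately from the front and the back (1st, last, 2nd, 2nd-last, ...), then move the last 2 characters to the front (rotate right by 2).
"pathway" → "pyaatwh" → "whpyaat".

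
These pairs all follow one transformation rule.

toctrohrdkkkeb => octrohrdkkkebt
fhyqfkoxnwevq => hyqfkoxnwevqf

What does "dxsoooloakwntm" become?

xsoooloakwntmd

Looking at the pairs, the operation is to move the first character to the end.
For "dxsoooloakwntm" the result is "xsoooloakwntmd".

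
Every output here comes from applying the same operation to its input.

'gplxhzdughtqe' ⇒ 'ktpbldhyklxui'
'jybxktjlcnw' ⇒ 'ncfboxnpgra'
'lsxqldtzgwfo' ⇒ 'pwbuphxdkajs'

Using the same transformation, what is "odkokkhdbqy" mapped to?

shosoolhfuc

The transformation: shift every letter 4 places forward in the alphabet (wrapping around).
For "odkokkhdbqy" the result is "shosoolhfuc".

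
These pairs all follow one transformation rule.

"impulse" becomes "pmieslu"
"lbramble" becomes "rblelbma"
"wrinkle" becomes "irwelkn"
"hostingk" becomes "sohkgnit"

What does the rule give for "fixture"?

xiferut

In each case the input is transformed by: move the first 3 characters to the end (rotate left by 3), then reverse the string.
Working it through for "fixture": intermediate "turefix", final "xiferut".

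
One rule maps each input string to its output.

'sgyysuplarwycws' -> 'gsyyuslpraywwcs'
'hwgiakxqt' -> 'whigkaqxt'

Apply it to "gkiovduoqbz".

kgoidvoubqz

What's happening: swap each adjacent pair of characters (1↔2, 3↔4, ...).
So "gkiovduoqbz" becomes "kgoidvoubqz".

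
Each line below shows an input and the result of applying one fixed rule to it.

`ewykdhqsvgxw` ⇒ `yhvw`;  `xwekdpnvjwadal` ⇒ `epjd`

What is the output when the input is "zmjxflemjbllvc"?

jljl

In each case the input is transformed by: keep one character in every 3, starting at position 3 (positions 3rd, 6th, 9th, ...).
Doing the same to "zmjxflemjbllvc": "jljl".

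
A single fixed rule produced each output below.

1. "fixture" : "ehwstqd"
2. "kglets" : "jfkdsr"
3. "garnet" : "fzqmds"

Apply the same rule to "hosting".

gnrshmf

The pattern: shift every letter 1 place backward in the alphabet (wrapping around).
Applying that to "hosting" gives "gnrshmf".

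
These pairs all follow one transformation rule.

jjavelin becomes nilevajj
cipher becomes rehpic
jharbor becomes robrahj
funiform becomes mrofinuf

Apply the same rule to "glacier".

reicalg

What's happening: reverse the string.
Applying that to "glacier" gives "reicalg".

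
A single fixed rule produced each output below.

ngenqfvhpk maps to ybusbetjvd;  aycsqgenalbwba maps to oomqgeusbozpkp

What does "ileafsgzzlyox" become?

lwzsotgunnzmc

The rule is to shift every letter 12 places backward in the alphabet (wrapping around), then move the last character to the front.
Working it through for "ileafsgzzlyox": intermediate "wzsotgunnzmcl", final "lwzsotgunnzmc".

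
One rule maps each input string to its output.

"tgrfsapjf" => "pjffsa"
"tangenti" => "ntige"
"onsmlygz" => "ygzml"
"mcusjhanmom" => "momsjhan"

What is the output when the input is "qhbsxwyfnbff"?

Looking at the pairs, the operation is to delete the first 3 characters, then move the last 3 characters to the front (rotate right by 3).
On "qhbsxwyfnbff": the first step gives "sxwyfnbff", and the second then gives "bffsxwyfn".
(Check on "tangenti": → "genti" → "ntige" ✓)

bffsxwyfn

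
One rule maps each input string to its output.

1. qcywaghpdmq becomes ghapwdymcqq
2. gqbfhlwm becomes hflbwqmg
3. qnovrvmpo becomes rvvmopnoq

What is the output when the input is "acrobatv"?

boartcva

The transformation: take characters alternately from the front and the back (1st, last, 2nd, 2nd-last, ...), then reverse the string.
Starting from "acrobatv": after the first operation, "avctraob"; after the second, "boartcva".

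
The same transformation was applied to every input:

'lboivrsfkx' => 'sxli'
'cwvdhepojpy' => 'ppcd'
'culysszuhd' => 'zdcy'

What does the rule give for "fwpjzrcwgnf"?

cnfj

What's happening: keep one character in every 3, starting at position 1 (positions 1st, 4th, 7th, ...), then swap the front and back halves of the string.
Working it through for "fwpjzrcwgnf": intermediate "fjcn", final "cnfj".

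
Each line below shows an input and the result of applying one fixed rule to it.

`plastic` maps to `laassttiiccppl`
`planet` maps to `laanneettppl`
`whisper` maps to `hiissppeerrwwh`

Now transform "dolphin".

The transformation: double every character, then move the first 3 characters to the end (rotate left by 3).
On "dolphin": the first step gives "ddoollpphhiinn", and the second then gives "ollpphhiinnddo".

ollpphhiinnddo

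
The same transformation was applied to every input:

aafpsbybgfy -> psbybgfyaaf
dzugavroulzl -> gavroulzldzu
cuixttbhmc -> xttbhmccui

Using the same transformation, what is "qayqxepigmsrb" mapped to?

Each output is the input with this applied: move the first 3 characters to the end (rotate left by 3).
Applying that to "qayqxepigmsrb" gives "qxepigmsrbqay".

qxepigmsrbqay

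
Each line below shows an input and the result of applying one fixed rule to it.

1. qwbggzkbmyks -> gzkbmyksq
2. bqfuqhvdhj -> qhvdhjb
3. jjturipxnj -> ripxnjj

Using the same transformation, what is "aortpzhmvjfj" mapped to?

The pattern: move the first character to the end, then delete the first 3 characters.
Starting from "aortpzhmvjfj": after the first operation, "ortpzhmvjfja"; after the second, "pzhmvjfja".

pzhmvjfja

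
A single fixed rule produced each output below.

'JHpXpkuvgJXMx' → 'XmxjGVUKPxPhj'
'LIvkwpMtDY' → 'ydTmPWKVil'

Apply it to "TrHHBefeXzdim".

Looking at the pairs, the operation is to reverse the string, then flip the case of every letter.
For "TrHHBefeXzdim", step one produces "midzXefeBHHrT"; step two turns that into "MIDZxEFEbhhRt".

MIDZxEFEbhhRt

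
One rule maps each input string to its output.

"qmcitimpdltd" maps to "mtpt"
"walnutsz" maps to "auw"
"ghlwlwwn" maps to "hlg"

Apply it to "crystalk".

rtc

The transformation: swap the first and last characters, then keep one character in every 3, starting at position 2 (positions 2nd, 5th, 8th, ...).
Working it through for "crystalk": intermediate "krystalc", final "rtc".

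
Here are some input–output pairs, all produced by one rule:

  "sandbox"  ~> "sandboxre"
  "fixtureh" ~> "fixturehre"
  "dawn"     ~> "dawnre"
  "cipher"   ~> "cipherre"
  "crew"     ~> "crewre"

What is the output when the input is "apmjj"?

In each case the input is transformed by: append "re".
On "apmjj" that produces "apmjjre".

apmjjre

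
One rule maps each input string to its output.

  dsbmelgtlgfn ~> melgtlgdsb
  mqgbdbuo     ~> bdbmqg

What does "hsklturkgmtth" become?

lturkgmthsk

In each case the input is transformed by: delete the last 2 characters, then move the first 3 characters to the end (rotate left by 3).
For "hsklturkgmtth", step one produces "hsklturkgmt"; step two turns that into "lturkgmthsk".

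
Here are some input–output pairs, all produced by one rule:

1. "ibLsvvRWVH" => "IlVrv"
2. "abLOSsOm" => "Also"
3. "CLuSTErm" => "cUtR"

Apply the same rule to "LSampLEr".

Looking at the pairs, the operation is to keep every other character starting from the first (positions 1st, 3rd, 5th, ...), then flip the case of every letter.
Applying both steps to "LSampLEr": "LapE", then "lAPe".

lAPe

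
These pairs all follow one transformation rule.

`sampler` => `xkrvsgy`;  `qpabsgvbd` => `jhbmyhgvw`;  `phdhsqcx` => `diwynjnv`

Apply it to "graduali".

Each output is the input with this applied: shift every letter 6 places forward in the alphabet (wrapping around), then reverse the string.
Applying both steps to "graduali": "mxgjagro", then "orgajgxm".

orgajgxm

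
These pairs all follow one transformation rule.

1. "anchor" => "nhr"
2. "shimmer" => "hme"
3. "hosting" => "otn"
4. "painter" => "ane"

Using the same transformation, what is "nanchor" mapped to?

aco

In each case the input is transformed by: keep every other character starting from the second (positions 2nd, 4th, 6th, ...).
Applying that to "nanchor" gives "aco".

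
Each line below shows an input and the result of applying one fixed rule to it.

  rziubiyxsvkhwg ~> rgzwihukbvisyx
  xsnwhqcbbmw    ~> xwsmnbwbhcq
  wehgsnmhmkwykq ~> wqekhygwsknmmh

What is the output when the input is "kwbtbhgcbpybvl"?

The pattern: take characters alternately from the front and the back (1st, last, 2nd, 2nd-last, ...).
So "kwbtbhgcbpybvl" becomes "klwvbbtybphbgc".

klwvbbtybphbgc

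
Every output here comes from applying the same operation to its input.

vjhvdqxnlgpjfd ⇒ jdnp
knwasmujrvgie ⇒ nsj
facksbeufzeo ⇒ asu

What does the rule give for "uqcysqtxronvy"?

qsx

In each case the input is transformed by: keep one character in every 3, starting at position 2 (positions 2nd, 5th, 8th, ...), then delete the last character.
For "uqcysqtxronvy", step one produces "qsxn"; step two turns that into "qsx".
(Check on "knwasmujrvgie": → "nsjg" → "nsj" ✓)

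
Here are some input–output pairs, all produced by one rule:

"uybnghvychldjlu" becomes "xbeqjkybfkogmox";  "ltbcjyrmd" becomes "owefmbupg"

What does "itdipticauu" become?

lwglswlfdxx

Each output is the input with this applied: shift every letter 3 places forward in the alphabet (wrapping around).
For "itdipticauu" the result is "lwglswlfdxx".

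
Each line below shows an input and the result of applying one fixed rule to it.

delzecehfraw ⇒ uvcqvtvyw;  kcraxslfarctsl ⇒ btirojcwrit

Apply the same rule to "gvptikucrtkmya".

xmgkzbltikb

Looking at the pairs, the operation is to shift every letter 9 places backward in the alphabet (wrapping around), then delete the last 3 characters.
Starting from "gvptikucrtkmya": after the first operation, "xmgkzbltikbdpr"; after the second, "xmgkzbltikb".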